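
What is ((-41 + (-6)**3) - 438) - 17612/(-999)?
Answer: -18289/27 ≈ -677.37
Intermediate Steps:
((-41 + (-6)**3) - 438) - 17612/(-999) = ((-41 - 216) - 438) - 17612*(-1)/999 = (-257 - 438) - 238*(-2/27) = -695 + 476/27 = -18289/27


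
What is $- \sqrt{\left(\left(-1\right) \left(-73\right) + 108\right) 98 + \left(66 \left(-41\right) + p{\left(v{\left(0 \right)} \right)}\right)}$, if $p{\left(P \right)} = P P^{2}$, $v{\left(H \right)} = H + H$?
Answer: $- 2 \sqrt{3758} \approx -122.61$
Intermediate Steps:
$v{\left(H \right)} = 2 H$
$p{\left(P \right)} = P^{3}$
$- \sqrt{\left(\left(-1\right) \left(-73\right) + 108\right) 98 + \left(66 \left(-41\right) + p{\left(v{\left(0 \right)} \right)}\right)} = - \sqrt{\left(\left(-1\right) \left(-73\right) + 108\right) 98 + \left(66 \left(-41\right) + \left(2 \cdot 0\right)^{3}\right)} = - \sqrt{\left(73 + 108\right) 98 - \left(2706 - 0^{3}\right)} = - \sqrt{181 \cdot 98 + \left(-2706 + 0\right)} = - \sqrt{17738 - 2706} = - \sqrt{15032} = - 2 \sqrt{3758}$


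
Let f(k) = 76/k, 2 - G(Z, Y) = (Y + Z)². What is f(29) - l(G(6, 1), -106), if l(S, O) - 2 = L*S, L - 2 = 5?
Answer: 9559/29 ≈ 329.62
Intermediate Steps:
G(Z, Y) = 2 - (Y + Z)²
L = 7 (L = 2 + 5 = 7)
l(S, O) = 2 + 7*S
f(29) - l(G(6, 1), -106) = 76/29 - (2 + 7*(2 - (1 + 6)²)) = 76*(1/29) - (2 + 7*(2 - 1*7²)) = 76/29 - (2 + 7*(2 - 1*49)) = 76/29 - (2 + 7*(2 - 49)) = 76/29 - (2 + 7*(-47)) = 76/29 - (2 - 329) = 76/29 - 1*(-327) = 76/29 + 327 = 9559/29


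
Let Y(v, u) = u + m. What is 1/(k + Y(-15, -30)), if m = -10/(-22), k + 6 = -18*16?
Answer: -11/3559 ≈ -0.0030908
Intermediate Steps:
k = -294 (k = -6 - 18*16 = -6 - 288 = -294)
m = 5/11 (m = -10*(-1/22) = 5/11 ≈ 0.45455)
Y(v, u) = 5/11 + u (Y(v, u) = u + 5/11 = 5/11 + u)
1/(k + Y(-15, -30)) = 1/(-294 + (5/11 - 30)) = 1/(-294 - 325/11) = 1/(-3559/11) = -11/3559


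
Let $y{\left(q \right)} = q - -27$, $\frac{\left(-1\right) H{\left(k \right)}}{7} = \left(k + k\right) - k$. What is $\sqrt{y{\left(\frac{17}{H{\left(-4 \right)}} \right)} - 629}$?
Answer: $\frac{3 i \sqrt{13097}}{14} \approx 24.523 i$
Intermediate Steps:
$H{\left(k \right)} = - 7 k$ ($H{\left(k \right)} = - 7 \left(\left(k + k\right) - k\right) = - 7 \left(2 k - k\right) = - 7 k$)
$y{\left(q \right)} = 27 + q$ ($y{\left(q \right)} = q + 27 = 27 + q$)
$\sqrt{y{\left(\frac{17}{H{\left(-4 \right)}} \right)} - 629} = \sqrt{\left(27 + \frac{17}{\left(-7\right) \left(-4\right)}\right) - 629} = \sqrt{\left(27 + \frac{17}{28}\right) - 629} = \sqrt{\frac{773}{28} - 629} = \sqrt{- \frac{16839}{28}} = \frac{3 i \sqrt{13097}}{14}$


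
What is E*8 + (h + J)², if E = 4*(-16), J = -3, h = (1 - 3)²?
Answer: -511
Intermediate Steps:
h = 4 (h = (-2)² = 4)
E = -64
E*8 + (h + J)² = -64*8 + (4 - 3)² = -512 + 1² = -512 + 1 = -511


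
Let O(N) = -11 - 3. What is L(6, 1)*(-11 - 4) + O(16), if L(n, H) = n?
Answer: -104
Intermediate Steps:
O(N) = -14
L(6, 1)*(-11 - 4) + O(16) = 6*(-11 - 4) - 14 = 6*(-15) - 14 = -90 - 14 = -104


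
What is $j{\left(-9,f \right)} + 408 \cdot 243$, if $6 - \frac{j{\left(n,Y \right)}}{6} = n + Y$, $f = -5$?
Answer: $99264$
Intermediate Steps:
$j{\left(n,Y \right)} = 36 - 6 Y - 6 n$ ($j{\left(n,Y \right)} = 36 - 6 \left(n + Y\right) = 36 - 6 \left(Y + n\right) = 36 - \left(6 Y + 6 n\right) = 36 - 6 Y - 6 n$)
$j{\left(-9,f \right)} + 408 \cdot 243 = \left(36 - -30 - -54\right) + 408 \cdot 243 = \left(36 + 30 + 54\right) + 99144 = 120 + 99144 = 99264$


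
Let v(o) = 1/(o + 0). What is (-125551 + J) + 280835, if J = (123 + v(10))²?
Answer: 17043761/100 ≈ 1.7044e+5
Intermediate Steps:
v(o) = 1/o
J = 1515361/100 (J = (123 + 1/10)² = (123 + ⅒)² = (1231/10)² = 1515361/100 ≈ 15154.)
(-125551 + J) + 280835 = (-125551 + 1515361/100) + 280835 = -11039739/100 + 280835 = 17043761/100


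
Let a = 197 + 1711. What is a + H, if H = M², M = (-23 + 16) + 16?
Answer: 1989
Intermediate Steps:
M = 9 (M = -7 + 16 = 9)
a = 1908
H = 81 (H = 9² = 81)
a + H = 1908 + 81 = 1989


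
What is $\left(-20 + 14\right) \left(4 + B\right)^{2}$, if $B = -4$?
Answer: $0$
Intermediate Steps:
$\left(-20 + 14\right) \left(4 + B\right)^{2} = \left(-20 + 14\right) \left(4 - 4\right)^{2} = - 6 \cdot 0^{2} = \left(-6\right) 0 = 0$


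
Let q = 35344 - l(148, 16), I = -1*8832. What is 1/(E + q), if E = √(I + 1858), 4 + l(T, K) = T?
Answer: 1600/56320317 - I*√6974/1239046974 ≈ 2.8409e-5 - 6.7399e-8*I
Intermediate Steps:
l(T, K) = -4 + T
I = -8832
q = 35200 (q = 35344 - (-4 + 148) = 35344 - 1*144 = 35344 - 144 = 35200)
E = I*√6974 (E = √(-8832 + 1858) = √(-6974) = I*√6974 ≈ 83.51*I)
1/(E + q) = 1/(I*√6974 + 35200) = 1/(35200 + I*√6974)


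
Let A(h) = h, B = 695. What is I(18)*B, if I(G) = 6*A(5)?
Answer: 20850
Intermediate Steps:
I(G) = 30 (I(G) = 6*5 = 30)
I(18)*B = 30*695 = 20850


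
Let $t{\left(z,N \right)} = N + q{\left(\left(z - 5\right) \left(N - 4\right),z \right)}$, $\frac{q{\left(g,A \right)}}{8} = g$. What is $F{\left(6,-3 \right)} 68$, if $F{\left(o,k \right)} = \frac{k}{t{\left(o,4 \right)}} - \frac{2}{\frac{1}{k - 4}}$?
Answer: $901$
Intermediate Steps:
$q{\left(g,A \right)} = 8 g$
$t{\left(z,N \right)} = N + 8 \left(-5 + z\right) \left(-4 + N\right)$ ($t{\left(z,N \right)} = N + 8 \left(z - 5\right) \left(N - 4\right) = N + 8 \left(-5 + z\right) \left(-4 + N\right)$)
$F{\left(o,k \right)} = 8 - \frac{7 k}{4}$ ($F{\left(o,k \right)} = \frac{k}{160 - 156 - 32 o + 8 \cdot 4 o} - \frac{2}{\frac{1}{k - 4}} = \frac{k}{160 - 156 - 32 o + 32 o} - \frac{2}{\frac{1}{-4 + k}} = \frac{k}{4} - 2 \left(-4 + k\right) = k \frac{1}{4} - \left(-8 + 2 k\right) = \frac{k}{4} - \left(-8 + 2 k\right) = 8 - \frac{7 k}{4}$)
$F{\left(6,-3 \right)} 68 = \left(8 - - \frac{21}{4}\right) 68 = \left(8 + \frac{21}{4}\right) 68 = \frac{53}{4} \cdot 68 = 901$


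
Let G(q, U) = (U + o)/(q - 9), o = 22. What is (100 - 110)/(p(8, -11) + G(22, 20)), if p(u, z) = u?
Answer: -65/73 ≈ -0.89041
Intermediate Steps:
G(q, U) = (22 + U)/(-9 + q) (G(q, U) = (U + 22)/(q - 9) = (22 + U)/(-9 + q))
(100 - 110)/(p(8, -11) + G(22, 20)) = (100 - 110)/(8 + (22 + 20)/(-9 + 22)) = -10/(8 + 42/13) = -10/146/13 = -10*13/146 = -65/73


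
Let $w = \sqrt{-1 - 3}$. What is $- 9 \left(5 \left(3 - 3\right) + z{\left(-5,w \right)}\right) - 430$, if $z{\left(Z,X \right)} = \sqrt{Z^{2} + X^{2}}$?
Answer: $-430 - 9 \sqrt{21} \approx -471.24$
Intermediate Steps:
$w = 2 i$ ($w = \sqrt{-4} = 2 i \approx 2.0 i$)
$z{\left(Z,X \right)} = \sqrt{X^{2} + Z^{2}}$
$- 9 \left(5 \left(3 - 3\right) + z{\left(-5,w \right)}\right) - 430 = - 9 \left(5 \left(3 - 3\right) + \sqrt{\left(2 i\right)^{2} + \left(-5\right)^{2}}\right) - 430 = - 9 \left(5 \cdot 0 + \sqrt{-4 + 25}\right) - 430 = - 9 \left(0 + \sqrt{21}\right) - 430 = - 9 \sqrt{21} - 430 = -430 - 9 \sqrt{21}$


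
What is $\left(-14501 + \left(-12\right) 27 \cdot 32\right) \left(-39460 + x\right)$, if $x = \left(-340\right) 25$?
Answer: $1192717240$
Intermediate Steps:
$x = -8500$
$\left(-14501 + \left(-12\right) 27 \cdot 32\right) \left(-39460 + x\right) = \left(-14501 + \left(-12\right) 27 \cdot 32\right) \left(-39460 - 8500\right) = \left(-14501 - 10368\right) \left(-47960\right) = \left(-24869\right) \left(-47960\right) = 1192717240$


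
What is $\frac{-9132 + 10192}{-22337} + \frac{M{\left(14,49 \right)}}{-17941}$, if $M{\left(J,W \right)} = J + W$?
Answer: $- \frac{2917813}{57249731} \approx -0.050966$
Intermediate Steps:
$\frac{-9132 + 10192}{-22337} + \frac{M{\left(14,49 \right)}}{-17941} = \frac{-9132 + 10192}{-22337} + \frac{14 + 49}{-17941} = 1060 \left(- \frac{1}{22337}\right) + 63 \left(- \frac{1}{17941}\right) = - \frac{1060}{22337} - \frac{9}{2563} = - \frac{2917813}{57249731}$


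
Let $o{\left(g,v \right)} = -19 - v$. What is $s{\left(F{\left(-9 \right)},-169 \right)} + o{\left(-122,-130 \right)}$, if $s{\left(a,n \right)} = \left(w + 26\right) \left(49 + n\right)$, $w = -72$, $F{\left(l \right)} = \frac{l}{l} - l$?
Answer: $5631$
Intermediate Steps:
$F{\left(l \right)} = 1 - l$
$s{\left(a,n \right)} = -2254 - 46 n$ ($s{\left(a,n \right)} = \left(-72 + 26\right) \left(49 + n\right) = - 46 \left(49 + n\right) = -2254 - 46 n$)
$s{\left(F{\left(-9 \right)},-169 \right)} + o{\left(-122,-130 \right)} = \left(-2254 - -7774\right) - -111 = \left(-2254 + 7774\right) + \left(-19 + 130\right) = 5520 + 111 = 5631$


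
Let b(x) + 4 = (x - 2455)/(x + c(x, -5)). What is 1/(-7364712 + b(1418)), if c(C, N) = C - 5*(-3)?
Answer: -2851/20996806353 ≈ -1.3578e-7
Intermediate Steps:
c(C, N) = 15 + C (c(C, N) = C + 15 = 15 + C)
b(x) = -4 + (-2455 + x)/(15 + 2*x) (b(x) = -4 + (x - 2455)/(x + (15 + x)) = -4 + (-2455 + x)/(15 + 2*x))
1/(-7364712 + b(1418)) = 1/(-7364712 + (-2515 - 7*1418)/(15 + 2*1418)) = 1/(-7364712 + (-2515 - 9926)/(15 + 2836)) = 1/(-7364712 - 12441/2851) = 1/(-20996806353/2851) = -2851/20996806353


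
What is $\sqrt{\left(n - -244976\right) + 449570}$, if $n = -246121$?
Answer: $15 \sqrt{1993} \approx 669.65$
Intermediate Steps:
$\sqrt{\left(n - -244976\right) + 449570} = \sqrt{\left(-246121 - -244976\right) + 449570} = \sqrt{\left(-246121 + 244976\right) + 449570} = \sqrt{-1145 + 449570} = \sqrt{448425} = 15 \sqrt{1993}$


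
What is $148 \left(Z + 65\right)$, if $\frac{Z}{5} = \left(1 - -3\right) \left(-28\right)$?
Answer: $-73260$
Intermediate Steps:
$Z = -560$ ($Z = 5 \left(1 - -3\right) \left(-28\right) = 5 \left(1 + 3\right) \left(-28\right) = 5 \cdot 4 \left(-28\right) = 5 \left(-112\right) = -560$)
$148 \left(Z + 65\right) = 148 \left(-560 + 65\right) = 148 \left(-495\right) = -73260$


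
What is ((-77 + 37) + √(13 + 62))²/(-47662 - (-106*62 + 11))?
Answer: -1675/41101 + 400*√3/41101 ≈ -0.023897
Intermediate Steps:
((-77 + 37) + √(13 + 62))²/(-47662 - (-106*62 + 11)) = (-40 + √75)²/(-47662 - (-6572 + 11)) = (-40 + 5*√3)²/(-47662 - 1*(-6561)) = (-40 + 5*√3)²/(-47662 + 6561) = (-40 + 5*√3)²/(-41101) = (-40 + 5*√3)²*(-1/41101) = -(-40 + 5*√3)²/41101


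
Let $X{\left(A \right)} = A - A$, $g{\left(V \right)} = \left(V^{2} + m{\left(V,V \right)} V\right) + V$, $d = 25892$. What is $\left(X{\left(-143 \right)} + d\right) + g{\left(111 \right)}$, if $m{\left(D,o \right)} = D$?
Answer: $50645$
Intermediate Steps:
$g{\left(V \right)} = V + 2 V^{2}$ ($g{\left(V \right)} = \left(V^{2} + V V\right) + V = \left(V^{2} + V^{2}\right) + V = 2 V^{2} + V = V + 2 V^{2}$)
$X{\left(A \right)} = 0$
$\left(X{\left(-143 \right)} + d\right) + g{\left(111 \right)} = \left(0 + 25892\right) + 111 \left(1 + 2 \cdot 111\right) = 25892 + 111 \left(1 + 222\right) = 25892 + 111 \cdot 223 = 25892 + 24753 = 50645$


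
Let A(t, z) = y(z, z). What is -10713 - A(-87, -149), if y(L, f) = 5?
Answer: -10718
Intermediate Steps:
A(t, z) = 5
-10713 - A(-87, -149) = -10713 - 1*5 = -10713 - 5 = -10718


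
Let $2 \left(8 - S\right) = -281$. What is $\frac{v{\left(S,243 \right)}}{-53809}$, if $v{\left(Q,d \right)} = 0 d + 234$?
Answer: $- \frac{234}{53809} \approx -0.0043487$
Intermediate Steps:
$S = \frac{297}{2}$ ($S = 8 - - \frac{281}{2} = 8 + \frac{281}{2} = \frac{297}{2} \approx 148.5$)
$v{\left(Q,d \right)} = 234$ ($v{\left(Q,d \right)} = 0 + 234 = 234$)
$\frac{v{\left(S,243 \right)}}{-53809} = \frac{234}{-53809} = 234 \left(- \frac{1}{53809}\right) = - \frac{234}{53809}$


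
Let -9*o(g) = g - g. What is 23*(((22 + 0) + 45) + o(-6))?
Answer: 1541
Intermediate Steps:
o(g) = 0 (o(g) = -(g - g)/9 = -1/9*0 = 0)
23*(((22 + 0) + 45) + o(-6)) = 23*(((22 + 0) + 45) + 0) = 23*((22 + 45) + 0) = 23*(67 + 0) = 23*67 = 1541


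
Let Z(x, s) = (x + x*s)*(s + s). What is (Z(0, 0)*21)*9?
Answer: 0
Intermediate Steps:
Z(x, s) = 2*s*(x + s*x) (Z(x, s) = (x + s*x)*(2*s) = 2*s*(x + s*x))
(Z(0, 0)*21)*9 = ((2*0*0*(1 + 0))*21)*9 = ((2*0*0*1)*21)*9 = (0*21)*9 = 0*9 = 0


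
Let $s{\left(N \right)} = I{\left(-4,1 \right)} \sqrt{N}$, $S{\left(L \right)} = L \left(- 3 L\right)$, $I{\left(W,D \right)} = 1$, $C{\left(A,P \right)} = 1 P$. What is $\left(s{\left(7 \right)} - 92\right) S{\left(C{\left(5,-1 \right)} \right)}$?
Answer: $276 - 3 \sqrt{7} \approx 268.06$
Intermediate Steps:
$C{\left(A,P \right)} = P$
$S{\left(L \right)} = - 3 L^{2}$
$s{\left(N \right)} = \sqrt{N}$ ($s{\left(N \right)} = 1 \sqrt{N} = \sqrt{N}$)
$\left(s{\left(7 \right)} - 92\right) S{\left(C{\left(5,-1 \right)} \right)} = \left(\sqrt{7} - 92\right) \left(- 3 \left(-1\right)^{2}\right) = \left(-92 + \sqrt{7}\right) \left(\left(-3\right) 1\right) = \left(-92 + \sqrt{7}\right) \left(-3\right) = 276 - 3 \sqrt{7}$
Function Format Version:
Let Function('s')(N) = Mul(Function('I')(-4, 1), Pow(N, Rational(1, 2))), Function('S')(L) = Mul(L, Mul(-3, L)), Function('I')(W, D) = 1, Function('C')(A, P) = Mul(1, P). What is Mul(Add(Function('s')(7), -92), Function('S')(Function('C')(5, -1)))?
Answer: Add(276, Mul(-3, Pow(7, Rational(1, 2)))) ≈ 268.06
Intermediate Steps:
Function('C')(A, P) = P
Function('S')(L) = Mul(-3, Pow(L, 2))
Function('s')(N) = Pow(N, Rational(1, 2)) (Function('s')(N) = Mul(1, Pow(N, Rational(1, 2))) = Pow(N, Rational(1, 2)))
Mul(Add(Function('s')(7), -92), Function('S')(Function('C')(5, -1))) = Mul(Add(Pow(7, Rational(1, 2)), -92), Mul(-3, Pow(-1, 2))) = Mul(Add(-92, Pow(7, Rational(1, 2))), Mul(-3, 1)) = Mul(Add(-92, Pow(7, Rational(1, 2))), -3) = Add(276, Mul(-3, Pow(7, Rational(1, 2))))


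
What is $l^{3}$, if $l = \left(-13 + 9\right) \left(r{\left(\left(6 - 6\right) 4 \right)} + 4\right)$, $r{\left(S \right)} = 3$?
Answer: $-21952$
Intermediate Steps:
$l = -28$ ($l = \left(-13 + 9\right) \left(3 + 4\right) = \left(-4\right) 7 = -28$)
$l^{3} = \left(-28\right)^{3} = -21952$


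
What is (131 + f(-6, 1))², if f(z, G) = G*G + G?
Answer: 17689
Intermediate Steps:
f(z, G) = G + G² (f(z, G) = G² + G = G + G²)
(131 + f(-6, 1))² = (131 + 1*(1 + 1))² = (131 + 1*2)² = (131 + 2)² = 133² = 17689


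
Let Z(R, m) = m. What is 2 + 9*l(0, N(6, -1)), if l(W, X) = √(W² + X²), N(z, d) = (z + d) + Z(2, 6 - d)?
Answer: 110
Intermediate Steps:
N(z, d) = 6 + z (N(z, d) = (z + d) + (6 - d) = (d + z) + (6 - d) = 6 + z)
2 + 9*l(0, N(6, -1)) = 2 + 9*√(0² + (6 + 6)²) = 2 + 9*√(0 + 12²) = 2 + 9*√(0 + 144) = 2 + 9*√144 = 2 + 9*12 = 2 + 108 = 110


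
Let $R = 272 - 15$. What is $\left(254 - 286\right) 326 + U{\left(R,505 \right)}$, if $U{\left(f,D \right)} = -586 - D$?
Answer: $-11523$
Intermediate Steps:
$R = 257$ ($R = 272 - 15 = 257$)
$\left(254 - 286\right) 326 + U{\left(R,505 \right)} = \left(254 - 286\right) 326 - 1091 = \left(-32\right) 326 - 1091 = -10432 - 1091 = -11523$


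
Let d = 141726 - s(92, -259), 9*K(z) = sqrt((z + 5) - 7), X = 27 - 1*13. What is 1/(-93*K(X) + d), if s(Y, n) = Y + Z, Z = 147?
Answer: 424461/60055709663 + 62*sqrt(3)/60055709663 ≈ 7.0696e-6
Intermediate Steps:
X = 14 (X = 27 - 13 = 14)
s(Y, n) = 147 + Y (s(Y, n) = Y + 147 = 147 + Y)
K(z) = sqrt(-2 + z)/9 (K(z) = sqrt((z + 5) - 7)/9 = sqrt((5 + z) - 7)/9 = sqrt(-2 + z)/9)
d = 141487 (d = 141726 - (147 + 92) = 141726 - 1*239 = 141726 - 239 = 141487)
1/(-93*K(X) + d) = 1/(-31*sqrt(-2 + 14)/3 + 141487) = 1/(-31*sqrt(12)/3 + 141487) = 1/(-31*2*sqrt(3)/3 + 141487) = 1/(-62*sqrt(3)/3 + 141487) = 1/(141487 - 62*sqrt(3)/3)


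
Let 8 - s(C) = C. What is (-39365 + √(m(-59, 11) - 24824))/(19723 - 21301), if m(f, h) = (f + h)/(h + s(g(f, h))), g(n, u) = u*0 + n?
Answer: 39365/1578 - 2*I*√262210/10257 ≈ 24.946 - 0.099847*I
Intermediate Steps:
g(n, u) = n (g(n, u) = 0 + n = n)
s(C) = 8 - C
m(f, h) = (f + h)/(8 + h - f) (m(f, h) = (f + h)/(h + (8 - f)) = (f + h)/(8 + h - f))
(-39365 + √(m(-59, 11) - 24824))/(19723 - 21301) = (-39365 + √((-59 + 11)/(8 + 11 - 1*(-59)) - 24824))/(19723 - 21301) = (-39365 + √(-48/(8 + 11 + 59) - 24824))/(-1578) = (-39365 + √(-48/78 - 24824))*(-1/1578) = (-39365 + √((1/78)*(-48) - 24824))*(-1/1578) = (-39365 + √(-8/13 - 24824))*(-1/1578) = (-39365 + √(-322720/13))*(-1/1578) = (-39365 + 4*I*√262210/13)*(-1/1578) = 39365/1578 - 2*I*√262210/10257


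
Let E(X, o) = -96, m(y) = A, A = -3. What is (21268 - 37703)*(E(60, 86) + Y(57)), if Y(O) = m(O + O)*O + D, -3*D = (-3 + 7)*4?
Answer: 13427395/3 ≈ 4.4758e+6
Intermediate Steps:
m(y) = -3
D = -16/3 (D = -(-3 + 7)*4/3 = -4*4/3 = -⅓*16 = -16/3 ≈ -5.3333)
Y(O) = -16/3 - 3*O (Y(O) = -3*O - 16/3 = -16/3 - 3*O)
(21268 - 37703)*(E(60, 86) + Y(57)) = (21268 - 37703)*(-96 + (-16/3 - 3*57)) = -16435*(-96 + (-16/3 - 171)) = -16435*(-96 - 529/3) = -16435*(-817/3) = 13427395/3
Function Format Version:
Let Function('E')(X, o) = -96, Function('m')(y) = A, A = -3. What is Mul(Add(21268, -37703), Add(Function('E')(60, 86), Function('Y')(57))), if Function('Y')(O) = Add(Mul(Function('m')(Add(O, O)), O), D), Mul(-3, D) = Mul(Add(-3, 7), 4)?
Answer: Rational(13427395, 3) ≈ 4.4758e+6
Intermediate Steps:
Function('m')(y) = -3
D = Rational(-16, 3) (D = Mul(Rational(-1, 3), Mul(Add(-3, 7), 4)) = Mul(Rational(-1, 3), Mul(4, 4)) = Mul(Rational(-1, 3), 16) = Rational(-16, 3) ≈ -5.3333)
Function('Y')(O) = Add(Rational(-16, 3), Mul(-3, O)) (Function('Y')(O) = Add(Mul(-3, O), Rational(-16, 3)) = Add(Rational(-16, 3), Mul(-3, O)))
Mul(Add(21268, -37703), Add(Function('E')(60, 86), Function('Y')(57))) = Mul(Add(21268, -37703), Add(-96, Add(Rational(-16, 3), Mul(-3, 57)))) = Mul(-16435, Add(-96, Add(Rational(-16, 3), -171))) = Mul(-16435, Add(-96, Rational(-529, 3))) = Mul(-16435, Rational(-817, 3)) = Rational(13427395, 3)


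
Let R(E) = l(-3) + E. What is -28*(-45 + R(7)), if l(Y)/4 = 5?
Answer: 504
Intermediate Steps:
l(Y) = 20 (l(Y) = 4*5 = 20)
R(E) = 20 + E
-28*(-45 + R(7)) = -28*(-45 + (20 + 7)) = -28*(-45 + 27) = -28*(-18) = 504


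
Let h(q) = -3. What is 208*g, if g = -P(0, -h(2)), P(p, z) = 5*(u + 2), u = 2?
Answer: -4160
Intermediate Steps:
P(p, z) = 20 (P(p, z) = 5*(2 + 2) = 5*4 = 20)
g = -20 (g = -1*20 = -20)
208*g = 208*(-20) = -4160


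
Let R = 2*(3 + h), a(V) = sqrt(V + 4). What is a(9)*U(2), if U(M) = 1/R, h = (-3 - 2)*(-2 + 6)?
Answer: -sqrt(13)/34 ≈ -0.10605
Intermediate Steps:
a(V) = sqrt(4 + V)
h = -20 (h = -5*4 = -20)
R = -34 (R = 2*(3 - 20) = 2*(-17) = -34)
U(M) = -1/34 (U(M) = 1/(-34) = -1/34)
a(9)*U(2) = sqrt(4 + 9)*(-1/34) = sqrt(13)*(-1/34) = -sqrt(13)/34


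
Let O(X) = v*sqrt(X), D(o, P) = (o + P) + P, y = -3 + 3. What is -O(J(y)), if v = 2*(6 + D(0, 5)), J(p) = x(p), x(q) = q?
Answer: 0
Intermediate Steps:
y = 0
D(o, P) = o + 2*P (D(o, P) = (P + o) + P = o + 2*P)
J(p) = p
v = 32 (v = 2*(6 + (0 + 2*5)) = 2*(6 + (0 + 10)) = 2*(6 + 10) = 2*16 = 32)
O(X) = 32*sqrt(X)
-O(J(y)) = -32*sqrt(0) = -32*0 = -1*0 = 0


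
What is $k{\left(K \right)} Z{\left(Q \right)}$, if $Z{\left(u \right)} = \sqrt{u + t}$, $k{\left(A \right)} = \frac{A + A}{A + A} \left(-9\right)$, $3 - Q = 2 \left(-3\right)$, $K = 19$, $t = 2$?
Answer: $- 9 \sqrt{11} \approx -29.85$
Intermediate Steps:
$Q = 9$ ($Q = 3 - 2 \left(-3\right) = 3 - -6 = 3 + 6 = 9$)
$k{\left(A \right)} = -9$ ($k{\left(A \right)} = \frac{2 A}{2 A} \left(-9\right) = 2 A \frac{1}{2 A} \left(-9\right) = 1 \left(-9\right) = -9$)
$Z{\left(u \right)} = \sqrt{2 + u}$ ($Z{\left(u \right)} = \sqrt{u + 2} = \sqrt{2 + u}$)
$k{\left(K \right)} Z{\left(Q \right)} = - 9 \sqrt{2 + 9} = - 9 \sqrt{11}$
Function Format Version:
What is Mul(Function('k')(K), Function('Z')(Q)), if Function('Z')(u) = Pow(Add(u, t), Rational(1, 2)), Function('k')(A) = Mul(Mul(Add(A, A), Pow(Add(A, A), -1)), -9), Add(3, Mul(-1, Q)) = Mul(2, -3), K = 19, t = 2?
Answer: Mul(-9, Pow(11, Rational(1, 2))) ≈ -29.850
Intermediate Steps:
Q = 9 (Q = Add(3, Mul(-1, Mul(2, -3))) = Add(3, Mul(-1, -6)) = Add(3, 6) = 9)
Function('k')(A) = -9 (Function('k')(A) = Mul(Mul(Mul(2, A), Pow(Mul(2, A), -1)), -9) = Mul(Mul(Mul(2, A), Mul(Rational(1, 2), Pow(A, -1))), -9) = Mul(1, -9) = -9)
Function('Z')(u) = Pow(Add(2, u), Rational(1, 2)) (Function('Z')(u) = Pow(Add(u, 2), Rational(1, 2)) = Pow(Add(2, u), Rational(1, 2)))
Mul(Function('k')(K), Function('Z')(Q)) = Mul(-9, Pow(Add(2, 9), Rational(1, 2))) = Mul(-9, Pow(11, Rational(1, 2)))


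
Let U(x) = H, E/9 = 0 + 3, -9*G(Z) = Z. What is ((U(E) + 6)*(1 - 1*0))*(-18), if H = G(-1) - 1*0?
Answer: -110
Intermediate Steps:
G(Z) = -Z/9
E = 27 (E = 9*(0 + 3) = 9*3 = 27)
H = ⅑ (H = -⅑*(-1) - 1*0 = ⅑ + 0 = ⅑ ≈ 0.11111)
U(x) = ⅑
((U(E) + 6)*(1 - 1*0))*(-18) = ((⅑ + 6)*(1 - 1*0))*(-18) = (55*(1 + 0)/9)*(-18) = ((55/9)*1)*(-18) = (55/9)*(-18) = -110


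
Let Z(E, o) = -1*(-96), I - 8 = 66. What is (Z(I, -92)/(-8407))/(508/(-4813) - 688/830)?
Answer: 15979160/1307633187 ≈ 0.012220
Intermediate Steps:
I = 74 (I = 8 + 66 = 74)
Z(E, o) = 96
(Z(I, -92)/(-8407))/(508/(-4813) - 688/830) = (96/(-8407))/(508/(-4813) - 688/830) = (96*(-1/8407))/(508*(-1/4813) - 688*1/830) = -96/(8407*(-508/4813 - 344/415)) = -96/(8407*(-1866492/1997395)) = -96/8407*(-1997395/1866492) = 15979160/1307633187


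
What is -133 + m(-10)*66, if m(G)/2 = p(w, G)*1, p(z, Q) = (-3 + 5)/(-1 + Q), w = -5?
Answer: -157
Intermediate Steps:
p(z, Q) = 2/(-1 + Q)
m(G) = 4/(-1 + G) (m(G) = 2*((2/(-1 + G))*1) = 2*(2/(-1 + G)) = 4/(-1 + G))
-133 + m(-10)*66 = -133 + (4/(-1 - 10))*66 = -133 + (4/(-11))*66 = -133 + (4*(-1/11))*66 = -133 - 4/11*66 = -133 - 24 = -157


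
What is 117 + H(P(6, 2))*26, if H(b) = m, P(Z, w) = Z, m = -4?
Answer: 13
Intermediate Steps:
H(b) = -4
117 + H(P(6, 2))*26 = 117 - 4*26 = 117 - 104 = 13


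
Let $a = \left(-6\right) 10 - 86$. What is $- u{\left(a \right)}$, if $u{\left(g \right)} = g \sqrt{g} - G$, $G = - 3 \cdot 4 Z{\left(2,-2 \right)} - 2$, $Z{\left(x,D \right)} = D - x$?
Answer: $46 + 146 i \sqrt{146} \approx 46.0 + 1764.1 i$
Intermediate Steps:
$a = -146$ ($a = -60 - 86 = -146$)
$G = 46$ ($G = - 3 \cdot 4 \left(-2 - 2\right) - 2 = - 3 \cdot 4 \left(-4\right) - 2 = \left(-3\right) \left(-16\right) - 2 = 48 - 2 = 46$)
$u{\left(g \right)} = -46 + g^{\frac{3}{2}}$ ($u{\left(g \right)} = g \sqrt{g} - 46 = g^{\frac{3}{2}} - 46 = -46 + g^{\frac{3}{2}}$)
$- u{\left(a \right)} = - (-46 + \left(-146\right)^{\frac{3}{2}}) = - (-46 - 146 i \sqrt{146}) = 46 + 146 i \sqrt{146}$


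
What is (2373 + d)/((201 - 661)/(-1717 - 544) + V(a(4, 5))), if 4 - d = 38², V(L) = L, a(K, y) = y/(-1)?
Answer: -703171/3615 ≈ -194.51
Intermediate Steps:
a(K, y) = -y (a(K, y) = y*(-1) = -y)
d = -1440 (d = 4 - 1*38² = 4 - 1*1444 = 4 - 1444 = -1440)
(2373 + d)/((201 - 661)/(-1717 - 544) + V(a(4, 5))) = (2373 - 1440)/((201 - 661)/(-1717 - 544) - 1*5) = 933/(-460/(-2261) - 5) = 933/(-460*(-1/2261) - 5) = 933/(460/2261 - 5) = 933/(-10845/2261) = 933*(-2261/10845) = -703171/3615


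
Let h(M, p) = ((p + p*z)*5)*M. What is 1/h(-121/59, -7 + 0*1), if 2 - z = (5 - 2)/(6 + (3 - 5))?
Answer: 236/38115 ≈ 0.0061918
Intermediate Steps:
z = 5/4 (z = 2 - (5 - 2)/(6 + (3 - 5)) = 2 - 3/(6 - 2) = 2 - 3/4 = 2 - 1*¾ = 2 - ¾ = 5/4 ≈ 1.2500)
h(M, p) = 45*M*p/4 (h(M, p) = ((p + p*(5/4))*5)*M = ((p + 5*p/4)*5)*M = ((9*p/4)*5)*M = (45*p/4)*M = 45*M*p/4)
1/h(-121/59, -7 + 0*1) = 1/(45*(-121/59)*(-7 + 0*1)/4) = 1/(45*(-121*1/59)*(-7 + 0)/4) = 1/((45/4)*(-121/59)*(-7)) = 1/(38115/236) = 236/38115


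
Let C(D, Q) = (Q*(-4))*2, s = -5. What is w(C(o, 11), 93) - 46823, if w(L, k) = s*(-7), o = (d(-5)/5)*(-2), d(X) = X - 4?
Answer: -46788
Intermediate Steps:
d(X) = -4 + X
o = 18/5 (o = ((-4 - 5)/5)*(-2) = -9*⅕*(-2) = -9/5*(-2) = 18/5 ≈ 3.6000)
C(D, Q) = -8*Q (C(D, Q) = -4*Q*2 = -8*Q)
w(L, k) = 35 (w(L, k) = -5*(-7) = 35)
w(C(o, 11), 93) - 46823 = 35 - 46823 = -46788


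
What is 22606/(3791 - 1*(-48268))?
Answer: 22606/52059 ≈ 0.43424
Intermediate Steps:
22606/(3791 - 1*(-48268)) = 22606/(3791 + 48268) = 22606/52059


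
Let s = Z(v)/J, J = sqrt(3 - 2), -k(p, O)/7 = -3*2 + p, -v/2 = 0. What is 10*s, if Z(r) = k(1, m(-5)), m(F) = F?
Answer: 350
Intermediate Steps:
v = 0 (v = -2*0 = 0)
k(p, O) = 42 - 7*p (k(p, O) = -7*(-3*2 + p) = -7*(-6 + p) = 42 - 7*p)
Z(r) = 35 (Z(r) = 42 - 7*1 = 42 - 7 = 35)
J = 1 (J = sqrt(1) = 1)
s = 35 (s = 35/1 = 35*1 = 35)
10*s = 10*35 = 350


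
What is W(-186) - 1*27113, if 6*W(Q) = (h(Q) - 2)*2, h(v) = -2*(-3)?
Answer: -81335/3 ≈ -27112.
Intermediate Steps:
h(v) = 6
W(Q) = 4/3 (W(Q) = ((6 - 2)*2)/6 = (4*2)/6 = (1/6)*8 = 4/3)
W(-186) - 1*27113 = 4/3 - 1*27113 = 4/3 - 27113 = -81335/3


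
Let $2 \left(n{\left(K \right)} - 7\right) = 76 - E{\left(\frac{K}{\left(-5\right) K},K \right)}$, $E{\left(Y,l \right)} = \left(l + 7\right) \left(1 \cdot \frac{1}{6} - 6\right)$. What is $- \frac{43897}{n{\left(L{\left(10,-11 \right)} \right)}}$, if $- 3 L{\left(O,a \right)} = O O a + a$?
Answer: $- \frac{395073}{10310} \approx -38.319$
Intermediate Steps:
$L{\left(O,a \right)} = - \frac{a}{3} - \frac{a O^{2}}{3}$ ($L{\left(O,a \right)} = - \frac{O O a + a}{3} = - \frac{O^{2} a + a}{3} = - \frac{a O^{2} + a}{3} = - \frac{a + a O^{2}}{3} = - \frac{a}{3} - \frac{a O^{2}}{3}$)
$E{\left(Y,l \right)} = - \frac{245}{6} - \frac{35 l}{6}$ ($E{\left(Y,l \right)} = \left(7 + l\right) \left(1 \cdot \frac{1}{6} - 6\right) = \left(7 + l\right) \left(\frac{1}{6} - 6\right) = \left(7 + l\right) \left(- \frac{35}{6}\right) = - \frac{245}{6} - \frac{35 l}{6}$)
$n{\left(K \right)} = \frac{785}{12} + \frac{35 K}{12}$ ($n{\left(K \right)} = 7 + \frac{76 - \left(- \frac{245}{6} - \frac{35 K}{6}\right)}{2} = 7 + \frac{76 + \left(\frac{245}{6} + \frac{35 K}{6}\right)}{2} = 7 + \frac{\frac{701}{6} + \frac{35 K}{6}}{2} = 7 + \left(\frac{701}{12} + \frac{35 K}{12}\right) = \frac{785}{12} + \frac{35 K}{12}$)
$- \frac{43897}{n{\left(L{\left(10,-11 \right)} \right)}} = - \frac{43897}{\frac{785}{12} + \frac{35 \left(\left(- \frac{1}{3}\right) \left(-11\right) \left(1 + 10^{2}\right)\right)}{12}} = - \frac{43897}{\frac{785}{12} + \frac{35 \left(\left(- \frac{1}{3}\right) \left(-11\right) \left(1 + 100\right)\right)}{12}} = - \frac{43897}{\frac{785}{12} + \frac{35 \left(\left(- \frac{1}{3}\right) \left(-11\right) 101\right)}{12}} = - \frac{43897}{\frac{785}{12} + \frac{35}{12} \cdot \frac{1111}{3}} = - \frac{43897}{\frac{785}{12} + \frac{38885}{36}} = - \frac{43897}{\frac{10310}{9}} = \left(-43897\right) \frac{9}{10310} = - \frac{395073}{10310}$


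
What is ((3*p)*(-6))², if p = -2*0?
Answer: 0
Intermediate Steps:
p = 0
((3*p)*(-6))² = ((3*0)*(-6))² = (0*(-6))² = 0² = 0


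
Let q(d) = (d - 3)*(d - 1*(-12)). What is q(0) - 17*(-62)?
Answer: 1018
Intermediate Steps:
q(d) = (-3 + d)*(12 + d) (q(d) = (-3 + d)*(d + 12) = (-3 + d)*(12 + d))
q(0) - 17*(-62) = (-36 + 0² + 9*0) - 17*(-62) = (-36 + 0 + 0) + 1054 = -36 + 1054 = 1018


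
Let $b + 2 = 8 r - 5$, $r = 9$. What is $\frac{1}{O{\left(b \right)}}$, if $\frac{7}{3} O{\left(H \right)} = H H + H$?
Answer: $\frac{7}{12870} \approx 0.0005439$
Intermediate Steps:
$b = 65$ ($b = -2 + \left(8 \cdot 9 - 5\right) = -2 + \left(72 - 5\right) = -2 + 67 = 65$)
$O{\left(H \right)} = \frac{3 H}{7} + \frac{3 H^{2}}{7}$ ($O{\left(H \right)} = \frac{3 \left(H H + H\right)}{7} = \frac{3 \left(H^{2} + H\right)}{7} = \frac{3 \left(H + H^{2}\right)}{7} = \frac{3 H}{7} + \frac{3 H^{2}}{7}$)
$\frac{1}{O{\left(b \right)}} = \frac{1}{\frac{3}{7} \cdot 65 \left(1 + 65\right)} = \frac{1}{\frac{3}{7} \cdot 65 \cdot 66} = \frac{1}{\frac{12870}{7}} = \frac{7}{12870}$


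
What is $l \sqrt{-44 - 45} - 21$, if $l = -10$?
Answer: $-21 - 10 i \sqrt{89} \approx -21.0 - 94.34 i$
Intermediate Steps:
$l \sqrt{-44 - 45} - 21 = - 10 \sqrt{-44 - 45} - 21 = - 10 \sqrt{-89} - 21 = - 10 i \sqrt{89} - 21 = -21 - 10 i \sqrt{89}$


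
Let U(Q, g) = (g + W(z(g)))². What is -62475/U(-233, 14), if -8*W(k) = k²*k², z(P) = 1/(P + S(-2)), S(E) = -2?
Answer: -1719238813286400/5393685749761 ≈ -318.75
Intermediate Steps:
z(P) = 1/(-2 + P) (z(P) = 1/(P - 2) = 1/(-2 + P))
W(k) = -k⁴/8 (W(k) = -k²*k²/8 = -k⁴/8)
U(Q, g) = (g - 1/(8*(-2 + g)⁴))²
-62475/U(-233, 14) = -62475/((-1 + 8*14*(-2 + 14)⁴)²/(64*(-2 + 14)⁸)) = -62475/((1/64)*(-1 + 8*14*12⁴)²/12⁸) = -62475/((1/64)*(-1 + 8*14*20736)²*(1/429981696)) = -62475/((1/64)*(-1 + 2322432)²*(1/429981696)) = -62475/((1/64)*2322431²*(1/429981696)) = -62475/((1/64)*5393685749761*(1/429981696)) = -62475/5393685749761/27518828544 = -62475*27518828544/5393685749761 = -1*1719238813286400/5393685749761 = -1719238813286400/5393685749761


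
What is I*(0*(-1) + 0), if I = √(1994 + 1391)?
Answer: 0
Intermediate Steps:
I = √3385 ≈ 58.181
I*(0*(-1) + 0) = √3385*(0*(-1) + 0) = √3385*(0 + 0) = √3385*0 = 0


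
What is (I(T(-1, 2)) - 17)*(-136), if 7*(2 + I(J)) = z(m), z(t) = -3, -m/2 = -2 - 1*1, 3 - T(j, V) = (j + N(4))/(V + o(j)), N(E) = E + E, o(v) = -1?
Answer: 18496/7 ≈ 2642.3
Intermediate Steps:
N(E) = 2*E
T(j, V) = 3 - (8 + j)/(-1 + V) (T(j, V) = 3 - (j + 2*4)/(V - 1) = 3 - (j + 8)/(-1 + V) = 3 - (8 + j)/(-1 + V))
m = 6 (m = -2*(-2 - 1*1) = -2*(-2 - 1) = -2*(-3) = 6)
I(J) = -17/7 (I(J) = -2 + (⅐)*(-3) = -2 - 3/7 = -17/7)
(I(T(-1, 2)) - 17)*(-136) = (-17/7 - 17)*(-136) = -136/7*(-136) = 18496/7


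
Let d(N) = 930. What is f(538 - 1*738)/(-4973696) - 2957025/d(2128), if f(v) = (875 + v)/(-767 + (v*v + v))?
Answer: -2126191612944085/668698506112 ≈ -3179.6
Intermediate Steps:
f(v) = (875 + v)/(-767 + v + v**2) (f(v) = (875 + v)/(-767 + (v**2 + v)) = (875 + v)/(-767 + (v + v**2)) = (875 + v)/(-767 + v + v**2))
f(538 - 1*738)/(-4973696) - 2957025/d(2128) = ((875 + (538 - 1*738))/(-767 + (538 - 1*738) + (538 - 1*738)**2))/(-4973696) - 2957025/930 = ((875 + (538 - 738))/(-767 + (538 - 738) + (538 - 738)**2))*(-1/4973696) - 2957025*1/930 = ((875 - 200)/(-767 - 200 + (-200)**2))*(-1/4973696) - 197135/62 = (675/(-767 - 200 + 40000))*(-1/4973696) - 197135/62 = (675/39033)*(-1/4973696) - 197135/62 = ((1/39033)*675)*(-1/4973696) - 197135/62 = (75/4337)*(-1/4973696) - 197135/62 = -75/21570919552 - 197135/62 = -2126191612944085/668698506112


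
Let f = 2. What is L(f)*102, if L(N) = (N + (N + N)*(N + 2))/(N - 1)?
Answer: 1836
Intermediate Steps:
L(N) = (N + 2*N*(2 + N))/(-1 + N) (L(N) = (N + (2*N)*(2 + N))/(-1 + N) = (N + 2*N*(2 + N))/(-1 + N))
L(f)*102 = (2*(5 + 2*2)/(-1 + 2))*102 = (2*(5 + 4)/1)*102 = (2*1*9)*102 = 18*102 = 1836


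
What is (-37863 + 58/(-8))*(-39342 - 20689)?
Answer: 9093555911/4 ≈ 2.2734e+9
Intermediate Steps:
(-37863 + 58/(-8))*(-39342 - 20689) = (-37863 + 58*(-⅛))*(-60031) = (-37863 - 29/4)*(-60031) = -151481/4*(-60031) = 9093555911/4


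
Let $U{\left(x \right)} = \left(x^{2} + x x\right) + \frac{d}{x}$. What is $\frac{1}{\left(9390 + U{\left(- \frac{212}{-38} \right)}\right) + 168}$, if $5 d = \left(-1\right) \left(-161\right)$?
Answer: $\frac{191330}{1841746599} \approx 0.00010389$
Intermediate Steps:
$d = \frac{161}{5}$ ($d = \frac{\left(-1\right) \left(-161\right)}{5} = \frac{1}{5} \cdot 161 = \frac{161}{5} \approx 32.2$)
$U{\left(x \right)} = 2 x^{2} + \frac{161}{5 x}$ ($U{\left(x \right)} = \left(x^{2} + x x\right) + \frac{161}{5 x} = \left(x^{2} + x^{2}\right) + \frac{161}{5 x} = 2 x^{2} + \frac{161}{5 x}$)
$\frac{1}{\left(9390 + U{\left(- \frac{212}{-38} \right)}\right) + 168} = \frac{1}{\left(9390 + \frac{161 + 10 \left(- \frac{212}{-38}\right)^{3}}{5 \left(- \frac{212}{-38}\right)}\right) + 168} = \frac{1}{\left(9390 + \frac{161 + 10 \left(\left(-212\right) \left(- \frac{1}{38}\right)\right)^{3}}{5 \left(\left(-212\right) \left(- \frac{1}{38}\right)\right)}\right) + 168} = \frac{1}{\left(9390 + \frac{161 + 10 \left(\frac{106}{19}\right)^{3}}{5 \cdot \frac{106}{19}}\right) + 168} = \frac{1}{\left(9390 + \frac{1}{5} \cdot \frac{19}{106} \left(161 + 10 \cdot \frac{1191016}{6859}\right)\right) + 168} = \frac{1}{\left(9390 + \frac{1}{5} \cdot \frac{19}{106} \left(161 + \frac{11910160}{6859}\right)\right) + 168} = \frac{1}{\left(9390 + \frac{1}{5} \cdot \frac{19}{106} \cdot \frac{13014459}{6859}\right) + 168} = \frac{1}{\left(9390 + \frac{13014459}{191330}\right) + 168} = \frac{1}{\frac{1809603159}{191330} + 168} = \frac{1}{\frac{1841746599}{191330}} = \frac{191330}{1841746599}$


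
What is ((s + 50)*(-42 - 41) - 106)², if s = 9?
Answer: 25030009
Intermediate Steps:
((s + 50)*(-42 - 41) - 106)² = ((9 + 50)*(-42 - 41) - 106)² = (59*(-83) - 106)² = (-4897 - 106)² = (-5003)² = 25030009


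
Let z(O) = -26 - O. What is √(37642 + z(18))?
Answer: √37598 ≈ 193.90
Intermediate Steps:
√(37642 + z(18)) = √(37642 + (-26 - 1*18)) = √(37642 + (-26 - 18)) = √(37642 - 44) = √37598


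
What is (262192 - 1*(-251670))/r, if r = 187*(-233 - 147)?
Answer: -256931/35530 ≈ -7.2314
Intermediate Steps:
r = -71060 (r = 187*(-380) = -71060)
(262192 - 1*(-251670))/r = (262192 - 1*(-251670))/(-71060) = (262192 + 251670)*(-1/71060) = 513862*(-1/71060) = -256931/35530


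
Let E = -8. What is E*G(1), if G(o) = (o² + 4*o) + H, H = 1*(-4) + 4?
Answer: -40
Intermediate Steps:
H = 0 (H = -4 + 4 = 0)
G(o) = o² + 4*o (G(o) = (o² + 4*o) + 0 = o² + 4*o)
E*G(1) = -8*(4 + 1) = -8*5 = -40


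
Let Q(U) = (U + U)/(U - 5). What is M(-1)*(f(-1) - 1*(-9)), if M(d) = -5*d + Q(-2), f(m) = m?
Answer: 312/7 ≈ 44.571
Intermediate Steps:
Q(U) = 2*U/(-5 + U) (Q(U) = (2*U)/(-5 + U) = 2*U/(-5 + U))
M(d) = 4/7 - 5*d (M(d) = -5*d + 2*(-2)/(-5 - 2) = -5*d + 2*(-2)/(-7) = -5*d + 2*(-2)*(-⅐) = -5*d + 4/7 = 4/7 - 5*d)
M(-1)*(f(-1) - 1*(-9)) = (4/7 - 5*(-1))*(-1 - 1*(-9)) = (4/7 + 5)*(-1 + 9) = (39/7)*8 = 312/7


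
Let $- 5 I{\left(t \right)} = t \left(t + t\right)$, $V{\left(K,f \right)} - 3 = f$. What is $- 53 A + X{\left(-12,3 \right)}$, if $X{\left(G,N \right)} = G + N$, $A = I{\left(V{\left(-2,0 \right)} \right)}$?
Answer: $\frac{909}{5} \approx 181.8$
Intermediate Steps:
$V{\left(K,f \right)} = 3 + f$
$I{\left(t \right)} = - \frac{2 t^{2}}{5}$ ($I{\left(t \right)} = - \frac{t \left(t + t\right)}{5} = - \frac{t 2 t}{5} = - \frac{2 t^{2}}{5}$)
$A = - \frac{18}{5}$ ($A = - \frac{2 \left(3 + 0\right)^{2}}{5} = - \frac{2 \cdot 3^{2}}{5} = \left(- \frac{2}{5}\right) 9 = - \frac{18}{5} \approx -3.6$)
$- 53 A + X{\left(-12,3 \right)} = \left(-53\right) \left(- \frac{18}{5}\right) + \left(-12 + 3\right) = \frac{954}{5} - 9 = \frac{909}{5}$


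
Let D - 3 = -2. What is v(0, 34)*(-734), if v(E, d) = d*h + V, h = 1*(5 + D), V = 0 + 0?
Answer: -149736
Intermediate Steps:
D = 1 (D = 3 - 2 = 1)
V = 0
h = 6 (h = 1*(5 + 1) = 1*6 = 6)
v(E, d) = 6*d (v(E, d) = d*6 + 0 = 6*d + 0 = 6*d)
v(0, 34)*(-734) = (6*34)*(-734) = 204*(-734) = -149736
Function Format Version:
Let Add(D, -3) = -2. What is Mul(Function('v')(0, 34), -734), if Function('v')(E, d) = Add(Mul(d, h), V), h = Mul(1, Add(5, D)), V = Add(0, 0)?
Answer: -149736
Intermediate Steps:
D = 1 (D = Add(3, -2) = 1)
V = 0
h = 6 (h = Mul(1, Add(5, 1)) = Mul(1, 6) = 6)
Function('v')(E, d) = Mul(6, d) (Function('v')(E, d) = Add(Mul(d, 6), 0) = Add(Mul(6, d), 0) = Mul(6, d))
Mul(Function('v')(0, 34), -734) = Mul(Mul(6, 34), -734) = Mul(204, -734) = -149736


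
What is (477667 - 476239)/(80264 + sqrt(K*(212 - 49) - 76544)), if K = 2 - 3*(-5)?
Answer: 114616992/6442383469 - 4284*I*sqrt(8197)/6442383469 ≈ 0.017791 - 6.0205e-5*I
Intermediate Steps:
K = 17 (K = 2 + 15 = 17)
(477667 - 476239)/(80264 + sqrt(K*(212 - 49) - 76544)) = (477667 - 476239)/(80264 + sqrt(17*(212 - 49) - 76544)) = 1428/(80264 + sqrt(17*163 - 76544)) = 1428/(80264 + sqrt(2771 - 76544)) = 1428/(80264 + sqrt(-73773)) = 1428/(80264 + 3*I*sqrt(8197))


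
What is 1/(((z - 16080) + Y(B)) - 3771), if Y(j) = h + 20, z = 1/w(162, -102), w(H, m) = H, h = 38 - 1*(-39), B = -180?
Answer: -162/3200147 ≈ -5.0623e-5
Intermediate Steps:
h = 77 (h = 38 + 39 = 77)
z = 1/162 ≈ 0.0061728
Y(j) = 97 (Y(j) = 77 + 20 = 97)
1/(((z - 16080) + Y(B)) - 3771) = 1/(((1/162 - 16080) + 97) - 3771) = 1/((-2604959/162 + 97) - 3771) = 1/(-2589245/162 - 3771) = 1/(-3200147/162) = -162/3200147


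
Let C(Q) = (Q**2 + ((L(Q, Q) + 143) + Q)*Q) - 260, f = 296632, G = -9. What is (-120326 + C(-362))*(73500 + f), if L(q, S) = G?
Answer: 34420055208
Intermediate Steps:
L(q, S) = -9
C(Q) = -260 + Q**2 + Q*(134 + Q) (C(Q) = (Q**2 + ((-9 + 143) + Q)*Q) - 260 = (Q**2 + (134 + Q)*Q) - 260 = (Q**2 + Q*(134 + Q)) - 260 = -260 + Q**2 + Q*(134 + Q))
(-120326 + C(-362))*(73500 + f) = (-120326 + (-260 + 2*(-362)**2 + 134*(-362)))*(73500 + 296632) = (-120326 + (-260 + 2*131044 - 48508))*370132 = (-120326 + (-260 + 262088 - 48508))*370132 = (-120326 + 213320)*370132 = 92994*370132 = 34420055208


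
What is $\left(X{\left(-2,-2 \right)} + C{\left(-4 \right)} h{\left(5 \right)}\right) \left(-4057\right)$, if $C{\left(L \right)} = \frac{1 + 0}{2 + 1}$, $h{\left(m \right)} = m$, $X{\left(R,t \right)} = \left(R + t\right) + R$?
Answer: $\frac{52741}{3} \approx 17580.0$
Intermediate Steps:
$X{\left(R,t \right)} = t + 2 R$
$C{\left(L \right)} = \frac{1}{3}$ ($C{\left(L \right)} = 1 \cdot \frac{1}{3} = \frac{1}{3}$)
$\left(X{\left(-2,-2 \right)} + C{\left(-4 \right)} h{\left(5 \right)}\right) \left(-4057\right) = \left(\left(-2 + 2 \left(-2\right)\right) + \frac{1}{3} \cdot 5\right) \left(-4057\right) = \left(\left(-2 - 4\right) + \frac{5}{3}\right) \left(-4057\right) = \left(-6 + \frac{5}{3}\right) \left(-4057\right) = \left(- \frac{13}{3}\right) \left(-4057\right) = \frac{52741}{3}$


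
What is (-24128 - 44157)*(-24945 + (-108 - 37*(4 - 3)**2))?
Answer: 1713270650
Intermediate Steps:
(-24128 - 44157)*(-24945 + (-108 - 37*(4 - 3)**2)) = -68285*(-24945 + (-108 - 37*1**2)) = -68285*(-24945 + (-108 - 37*1)) = -68285*(-24945 + (-108 - 37)) = -68285*(-24945 - 145) = -68285*(-25090) = 1713270650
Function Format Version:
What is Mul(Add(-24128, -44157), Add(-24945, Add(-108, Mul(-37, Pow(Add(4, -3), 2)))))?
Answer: 1713270650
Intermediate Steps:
Mul(Add(-24128, -44157), Add(-24945, Add(-108, Mul(-37, Pow(Add(4, -3), 2))))) = Mul(-68285, Add(-24945, Add(-108, Mul(-37, Pow(1, 2))))) = Mul(-68285, Add(-24945, Add(-108, Mul(-37, 1)))) = Mul(-68285, Add(-24945, Add(-108, -37))) = Mul(-68285, Add(-24945, -145)) = Mul(-68285, -25090) = 1713270650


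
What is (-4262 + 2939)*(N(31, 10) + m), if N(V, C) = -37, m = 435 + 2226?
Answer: -3471552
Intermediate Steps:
m = 2661
(-4262 + 2939)*(N(31, 10) + m) = (-4262 + 2939)*(-37 + 2661) = -1323*2624 = -3471552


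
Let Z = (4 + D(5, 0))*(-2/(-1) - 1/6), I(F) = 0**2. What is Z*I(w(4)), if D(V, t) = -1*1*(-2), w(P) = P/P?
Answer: 0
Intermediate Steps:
w(P) = 1
I(F) = 0
D(V, t) = 2 (D(V, t) = -1*(-2) = 2)
Z = 11 (Z = (4 + 2)*(-2/(-1) - 1/6) = 6*(-2*(-1) - 1*1/6) = 6*(2 - 1/6) = 6*(11/6) = 11)
Z*I(w(4)) = 11*0 = 0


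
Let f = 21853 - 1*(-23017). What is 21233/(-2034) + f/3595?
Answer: 2986589/1462446 ≈ 2.0422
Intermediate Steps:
f = 44870 (f = 21853 + 23017 = 44870)
21233/(-2034) + f/3595 = 21233/(-2034) + 44870/3595 = 21233*(-1/2034) + 44870*(1/3595) = -21233/2034 + 8974/719 = 2986589/1462446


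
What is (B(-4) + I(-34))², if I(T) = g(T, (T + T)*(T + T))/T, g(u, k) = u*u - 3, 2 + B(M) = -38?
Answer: 6315169/1156 ≈ 5462.9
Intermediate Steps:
B(M) = -40 (B(M) = -2 - 38 = -40)
g(u, k) = -3 + u² (g(u, k) = u² - 3 = -3 + u²)
I(T) = (-3 + T²)/T
(B(-4) + I(-34))² = (-40 + (-34 - 3/(-34)))² = (-40 + (-34 - 3*(-1/34)))² = (-40 + (-34 + 3/34))² = (-40 - 1153/34)² = (-2513/34)² = 6315169/1156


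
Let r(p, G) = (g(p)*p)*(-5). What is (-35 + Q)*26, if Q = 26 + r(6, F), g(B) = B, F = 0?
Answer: -4914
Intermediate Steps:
r(p, G) = -5*p² (r(p, G) = (p*p)*(-5) = p²*(-5) = -5*p²)
Q = -154 (Q = 26 - 5*6² = 26 - 5*36 = 26 - 180 = -154)
(-35 + Q)*26 = (-35 - 154)*26 = -189*26 = -4914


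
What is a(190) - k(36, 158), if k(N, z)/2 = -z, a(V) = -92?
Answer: 224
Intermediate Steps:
k(N, z) = -2*z (k(N, z) = 2*(-z) = -2*z)
a(190) - k(36, 158) = -92 - (-2)*158 = -92 - 1*(-316) = -92 + 316 = 224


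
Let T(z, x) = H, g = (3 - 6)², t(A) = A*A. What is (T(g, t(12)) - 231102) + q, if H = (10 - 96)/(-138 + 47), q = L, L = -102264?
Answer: -30336220/91 ≈ -3.3337e+5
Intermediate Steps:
t(A) = A²
g = 9 (g = (-3)² = 9)
q = -102264
H = 86/91 (H = -86/(-91) = -86*(-1/91) = 86/91 ≈ 0.94506)
T(z, x) = 86/91
(T(g, t(12)) - 231102) + q = (86/91 - 231102) - 102264 = -21030196/91 - 102264 = -30336220/91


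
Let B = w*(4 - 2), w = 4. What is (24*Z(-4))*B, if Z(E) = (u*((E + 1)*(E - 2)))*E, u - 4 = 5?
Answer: -124416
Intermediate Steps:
u = 9 (u = 4 + 5 = 9)
Z(E) = 9*E*(1 + E)*(-2 + E) (Z(E) = (9*((E + 1)*(E - 2)))*E = (9*((1 + E)*(-2 + E)))*E = (9*(1 + E)*(-2 + E))*E = 9*E*(1 + E)*(-2 + E))
B = 8 (B = 4*(4 - 2) = 4*2 = 8)
(24*Z(-4))*B = (24*(9*(-4)*(-2 + (-4)² - 1*(-4))))*8 = (24*(9*(-4)*(-2 + 16 + 4)))*8 = (24*(9*(-4)*18))*8 = (24*(-648))*8 = -15552*8 = -124416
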